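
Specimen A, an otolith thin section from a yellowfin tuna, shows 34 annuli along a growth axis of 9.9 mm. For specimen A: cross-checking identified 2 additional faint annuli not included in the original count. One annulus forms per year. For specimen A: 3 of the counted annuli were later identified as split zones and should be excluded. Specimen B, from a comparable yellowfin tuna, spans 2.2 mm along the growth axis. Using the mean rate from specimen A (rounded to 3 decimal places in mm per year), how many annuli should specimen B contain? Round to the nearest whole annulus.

Specimen A: correcting the raw count gives 34 − 3 + 2 = 33 true annuli.
A: 9.9 mm over 33 years gives 9.9 / 33 ≈ 0.300 mm/yr.
B spans 2.2 / 0.300 = 7.33 years ≈ 7 annuli.

7 annuli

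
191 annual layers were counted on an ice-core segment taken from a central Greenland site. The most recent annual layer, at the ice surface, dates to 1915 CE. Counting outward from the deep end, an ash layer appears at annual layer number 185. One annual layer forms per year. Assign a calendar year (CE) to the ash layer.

191 − 185 = 6 annual layers lie beyond the ash layer toward the ice surface.
The annual layer at the ice surface is 1915 CE, so the ash layer dates to 1915 − 6 = 1909 CE.

1909 CE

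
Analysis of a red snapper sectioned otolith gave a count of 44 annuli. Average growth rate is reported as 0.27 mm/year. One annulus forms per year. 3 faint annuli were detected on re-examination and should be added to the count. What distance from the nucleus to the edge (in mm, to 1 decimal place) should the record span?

12.7 mm

After corrections the count is 44 + 3 = 47 annuli.
Length ≈ 0.27 × 47 = 12.7 mm.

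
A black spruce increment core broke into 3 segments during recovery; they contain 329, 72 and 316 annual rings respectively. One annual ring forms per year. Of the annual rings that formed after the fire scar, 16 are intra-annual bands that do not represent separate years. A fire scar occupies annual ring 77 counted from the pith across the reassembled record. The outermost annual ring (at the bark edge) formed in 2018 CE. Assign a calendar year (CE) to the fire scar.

1394 CE

Total annual rings = 329 + 72 + 316 = 717.
717 − 77 = 640 annual rings lie beyond the fire scar toward the bark edge.
Removing the 16 false annual rings leaves 640 − 16 = 624 true annual rings beyond the fire scar.
Counting back 624 years from 2018 CE places the fire scar in 2018 − 624 = 1394 CE.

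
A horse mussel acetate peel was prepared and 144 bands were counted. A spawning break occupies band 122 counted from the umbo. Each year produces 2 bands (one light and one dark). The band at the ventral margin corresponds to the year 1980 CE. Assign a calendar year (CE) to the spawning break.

1969 CE

144 − 122 = 22 bands lie beyond the spawning break toward the ventral margin.
Dividing by 2 bands per year: 22 / 2 = 11 years.
1980 − 11 = 1969 CE.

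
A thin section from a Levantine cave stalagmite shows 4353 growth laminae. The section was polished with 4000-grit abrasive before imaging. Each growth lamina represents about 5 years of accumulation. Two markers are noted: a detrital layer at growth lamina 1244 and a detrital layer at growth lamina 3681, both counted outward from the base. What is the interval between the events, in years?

12185 years

The two markers are separated by 3681 − 1244 = 2437 growth laminae.
Multiplying by 5 years per growth lamina: 2437 × 5 = 12185 years.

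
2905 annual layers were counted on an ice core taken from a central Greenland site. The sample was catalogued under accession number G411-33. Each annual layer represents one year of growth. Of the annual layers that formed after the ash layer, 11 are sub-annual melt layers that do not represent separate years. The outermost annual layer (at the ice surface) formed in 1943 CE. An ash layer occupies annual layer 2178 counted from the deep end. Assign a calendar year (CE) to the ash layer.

1227 CE

2905 − 2178 = 727 annual layers lie beyond the ash layer toward the ice surface.
Removing the 11 false annual layers leaves 727 − 11 = 716 true annual layers beyond the ash layer.
Counting back 716 years from 1943 CE places the ash layer in 1943 − 716 = 1227 CE.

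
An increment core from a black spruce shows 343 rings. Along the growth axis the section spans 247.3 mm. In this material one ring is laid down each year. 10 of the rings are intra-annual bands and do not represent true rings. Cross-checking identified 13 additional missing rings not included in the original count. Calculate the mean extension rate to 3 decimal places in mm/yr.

0.715 mm/yr

True ring count = 343 − 10 + 13 = 346.
247.3 mm over 346 years gives 247.3 / 346 ≈ 0.715 mm/yr.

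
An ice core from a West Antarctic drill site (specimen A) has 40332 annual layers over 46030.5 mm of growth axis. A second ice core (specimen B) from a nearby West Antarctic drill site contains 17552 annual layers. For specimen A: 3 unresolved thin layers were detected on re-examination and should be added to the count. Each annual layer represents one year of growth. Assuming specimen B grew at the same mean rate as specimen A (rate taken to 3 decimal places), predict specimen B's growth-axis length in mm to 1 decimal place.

Specimen A: true annual layer count = 40332 + 3 = 40335.
A: 46030.5 mm over 40335 years gives 46030.5 / 40335 ≈ 1.141 mm per year.
For B, 1.141 mm/year × 17552 years = 20026.8 mm.

20026.8 mm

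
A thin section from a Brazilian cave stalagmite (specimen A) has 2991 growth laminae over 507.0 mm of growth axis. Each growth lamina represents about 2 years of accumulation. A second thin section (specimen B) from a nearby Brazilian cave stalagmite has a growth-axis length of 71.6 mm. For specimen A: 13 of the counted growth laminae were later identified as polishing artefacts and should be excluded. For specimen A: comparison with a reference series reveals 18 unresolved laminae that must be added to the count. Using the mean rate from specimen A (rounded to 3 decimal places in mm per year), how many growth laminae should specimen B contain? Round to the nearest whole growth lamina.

421 growth laminae

Specimen A: true growth lamina count = 2991 − 13 + 18 = 2996.
Specimen A: at 2 years per growth lamina, 2996 × 2 = 5992 years.
A: 507.0 mm over 5992 years gives 507.0 / 5992 ≈ 0.085 mm/yr.
B spans 71.6 / 0.085 = 842.35 years; at 2 years per growth lamina that is 842.35 / 2 ≈ 421 growth laminae.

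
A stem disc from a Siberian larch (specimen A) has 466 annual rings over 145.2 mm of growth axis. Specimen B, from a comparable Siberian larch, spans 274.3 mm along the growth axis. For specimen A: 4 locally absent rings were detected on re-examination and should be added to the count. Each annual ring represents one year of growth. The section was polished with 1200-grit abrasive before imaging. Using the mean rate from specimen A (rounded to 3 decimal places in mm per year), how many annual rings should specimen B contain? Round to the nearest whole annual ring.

888 annual rings

Specimen A: adjusted count: 466 + 4 = 470 annual rings.
A: 145.2 mm over 470 years gives 145.2 / 470 ≈ 0.309 mm per year.
Specimen B: 274.3 mm / 0.309 mm per year = 887.70 years ≈ 888 annual rings.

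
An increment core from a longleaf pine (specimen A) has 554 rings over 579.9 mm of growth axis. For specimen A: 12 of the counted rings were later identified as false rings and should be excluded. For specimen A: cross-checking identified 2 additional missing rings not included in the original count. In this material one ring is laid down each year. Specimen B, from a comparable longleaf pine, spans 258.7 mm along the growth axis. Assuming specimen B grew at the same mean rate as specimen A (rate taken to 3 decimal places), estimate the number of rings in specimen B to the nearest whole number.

243 rings

Specimen A: after corrections the count is 554 − 12 + 2 = 544 rings.
A: Mean rate = 579.9 mm / 544 years ≈ 1.066 mm/year.
Specimen B: 258.7 mm / 1.066 mm per year = 242.68 years ≈ 243 rings.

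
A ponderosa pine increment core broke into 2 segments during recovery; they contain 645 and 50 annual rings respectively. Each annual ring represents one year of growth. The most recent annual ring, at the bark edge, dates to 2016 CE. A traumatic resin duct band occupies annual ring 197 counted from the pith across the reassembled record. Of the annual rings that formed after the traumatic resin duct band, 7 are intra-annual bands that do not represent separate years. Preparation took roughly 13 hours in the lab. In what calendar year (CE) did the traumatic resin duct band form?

Total annual rings = 645 + 50 = 695.
The traumatic resin duct band sits at annual ring 197 from the pith, so 695 − 197 = 498 annual rings formed after it.
Excluding 7 false annual rings: 498 − 7 = 491.
2016 − 491 = 1525 CE.

1525 CE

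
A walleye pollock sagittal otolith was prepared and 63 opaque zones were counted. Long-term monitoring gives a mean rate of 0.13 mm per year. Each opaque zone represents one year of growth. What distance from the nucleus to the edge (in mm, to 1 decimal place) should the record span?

8.2 mm

The record spans 63 years at 0.13 mm per year.
63 years at 0.13 mm/year gives 0.13 × 63 = 8.2 mm.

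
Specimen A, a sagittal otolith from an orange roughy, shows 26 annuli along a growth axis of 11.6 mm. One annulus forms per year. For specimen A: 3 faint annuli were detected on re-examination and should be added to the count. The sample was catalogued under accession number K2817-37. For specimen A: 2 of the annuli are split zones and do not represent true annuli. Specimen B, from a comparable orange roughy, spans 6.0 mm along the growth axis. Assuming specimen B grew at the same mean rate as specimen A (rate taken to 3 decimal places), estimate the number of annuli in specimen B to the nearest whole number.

Specimen A: true annulus count = 26 − 2 + 3 = 27.
A: Mean rate = 11.6 mm / 27 years ≈ 0.430 mm/yr.
B spans 6.0 / 0.430 = 13.95 years ≈ 14 annuli.

14 annuli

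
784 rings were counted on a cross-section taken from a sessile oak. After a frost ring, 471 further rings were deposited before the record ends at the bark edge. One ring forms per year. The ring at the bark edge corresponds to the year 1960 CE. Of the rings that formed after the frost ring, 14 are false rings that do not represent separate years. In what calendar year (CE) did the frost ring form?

1503 CE

471 rings formed after the frost ring.
471 − 14 false = 457 true rings after the frost ring.
1960 − 457 = 1503 CE.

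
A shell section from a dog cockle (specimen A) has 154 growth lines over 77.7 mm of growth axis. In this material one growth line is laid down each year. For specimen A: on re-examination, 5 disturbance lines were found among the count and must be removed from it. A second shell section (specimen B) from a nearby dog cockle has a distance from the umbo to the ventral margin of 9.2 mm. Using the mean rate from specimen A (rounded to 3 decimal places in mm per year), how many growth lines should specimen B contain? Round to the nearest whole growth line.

18 growth lines

Specimen A: after corrections the count is 154 − 5 = 149 growth lines.
A: 77.7 mm over 149 years gives 77.7 / 149 ≈ 0.521 mm/yr.
B spans 9.2 / 0.521 = 17.66 years ≈ 18 growth lines.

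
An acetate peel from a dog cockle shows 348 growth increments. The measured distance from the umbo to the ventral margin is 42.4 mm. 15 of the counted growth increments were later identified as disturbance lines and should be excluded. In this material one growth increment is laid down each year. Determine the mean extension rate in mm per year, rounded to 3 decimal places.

Correcting the raw count gives 348 − 15 = 333 true growth increments.
Extension rate ≈ 42.4 / 333 = 0.127 mm per year.

0.127 mm per year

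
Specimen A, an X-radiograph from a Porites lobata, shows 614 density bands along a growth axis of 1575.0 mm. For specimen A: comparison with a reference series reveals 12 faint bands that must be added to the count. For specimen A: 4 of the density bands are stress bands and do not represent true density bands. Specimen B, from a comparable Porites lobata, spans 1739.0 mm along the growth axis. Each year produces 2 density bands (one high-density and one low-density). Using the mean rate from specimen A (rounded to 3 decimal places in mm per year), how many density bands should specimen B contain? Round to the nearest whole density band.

Specimen A: adjusted count: 614 − 4 + 12 = 622 density bands.
Specimen A: 622 density bands at 2 per year is 622 / 2 = 311 years.
A: 1575.0 mm over 311 years gives 1575.0 / 311 ≈ 5.064 mm per year.
Specimen B: 1739.0 mm / 5.064 mm per year = 343.40 years; at 2 density bands per year that is 343.40 × 2 ≈ 687 density bands.

687 density bands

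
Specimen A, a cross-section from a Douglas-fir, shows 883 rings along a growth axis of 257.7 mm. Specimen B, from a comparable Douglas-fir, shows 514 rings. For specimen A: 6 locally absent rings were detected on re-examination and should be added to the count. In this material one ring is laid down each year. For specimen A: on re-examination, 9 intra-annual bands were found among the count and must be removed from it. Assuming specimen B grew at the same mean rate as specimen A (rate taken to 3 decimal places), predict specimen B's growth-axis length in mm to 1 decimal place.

150.6 mm

Specimen A: after corrections the count is 883 − 9 + 6 = 880 rings.
A: Extension rate ≈ 257.7 / 880 = 0.293 mm/year.
B's length ≈ 0.293 × 514 = 150.6 mm.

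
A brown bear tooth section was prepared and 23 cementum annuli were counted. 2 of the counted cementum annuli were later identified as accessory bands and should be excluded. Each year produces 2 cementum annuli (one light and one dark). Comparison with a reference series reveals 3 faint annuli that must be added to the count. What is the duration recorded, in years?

12 years

After corrections the count is 23 − 2 + 3 = 24 cementum annuli.
24 cementum annuli at 2 per year is 24 / 2 = 12 years.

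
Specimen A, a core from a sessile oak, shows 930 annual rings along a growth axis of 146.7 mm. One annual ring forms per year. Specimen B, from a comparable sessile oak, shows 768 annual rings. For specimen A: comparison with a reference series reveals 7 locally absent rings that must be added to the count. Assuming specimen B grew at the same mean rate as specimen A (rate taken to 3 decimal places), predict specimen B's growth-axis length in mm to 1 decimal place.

Specimen A: adjusted count: 930 + 7 = 937 annual rings.
A: Mean rate = 146.7 mm / 937 years ≈ 0.157 mm/yr.
B's length ≈ 0.157 × 768 = 120.6 mm.

120.6 mm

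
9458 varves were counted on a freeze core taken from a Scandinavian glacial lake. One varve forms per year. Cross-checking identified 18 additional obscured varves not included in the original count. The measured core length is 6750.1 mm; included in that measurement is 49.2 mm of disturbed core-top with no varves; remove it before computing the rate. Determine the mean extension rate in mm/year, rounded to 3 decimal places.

True varve count = 9458 + 18 = 9476.
Net length = 6750.1 − 49.2 = 6700.9 mm.
Mean rate = 6700.9 mm / 9476 years ≈ 0.707 mm/year.

0.707 mm/year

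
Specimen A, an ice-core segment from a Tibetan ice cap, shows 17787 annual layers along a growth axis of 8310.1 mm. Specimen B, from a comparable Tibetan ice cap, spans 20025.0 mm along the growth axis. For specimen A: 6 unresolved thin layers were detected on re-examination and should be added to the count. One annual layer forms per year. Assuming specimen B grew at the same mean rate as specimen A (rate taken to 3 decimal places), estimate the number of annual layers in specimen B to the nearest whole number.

Specimen A: adjusted count: 17787 + 6 = 17793 annual layers.
A: Mean rate = 8310.1 mm / 17793 years ≈ 0.467 mm/yr.
For B, 20025.0 / 0.467 = 42880.09 years ≈ 42880 annual layers.

42880 annual layers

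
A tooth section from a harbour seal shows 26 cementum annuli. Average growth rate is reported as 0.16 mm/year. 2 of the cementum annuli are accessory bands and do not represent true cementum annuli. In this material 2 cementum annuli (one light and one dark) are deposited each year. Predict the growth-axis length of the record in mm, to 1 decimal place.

1.9 mm

Adjusted count: 26 − 2 = 24 cementum annuli.
24 cementum annuli at 2 per year is 24 / 2 = 12 years.
12 years at 0.16 mm/year gives 0.16 × 12 = 1.9 mm.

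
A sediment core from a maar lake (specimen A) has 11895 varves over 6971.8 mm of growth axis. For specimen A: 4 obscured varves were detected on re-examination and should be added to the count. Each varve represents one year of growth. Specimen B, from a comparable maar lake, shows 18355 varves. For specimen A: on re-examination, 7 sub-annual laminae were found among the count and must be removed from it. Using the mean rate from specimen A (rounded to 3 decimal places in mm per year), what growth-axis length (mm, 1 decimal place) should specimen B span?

Specimen A: adjusted count: 11895 − 7 + 4 = 11892 varves.
A: Mean rate = 6971.8 mm / 11892 years ≈ 0.586 mm/yr.
For B, 0.586 mm/year × 18355 years = 10756.0 mm.

10756.0 mm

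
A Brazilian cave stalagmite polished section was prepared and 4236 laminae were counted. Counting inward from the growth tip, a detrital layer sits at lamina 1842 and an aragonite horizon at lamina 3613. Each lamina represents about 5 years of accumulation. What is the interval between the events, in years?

8855 years

The two markers are separated by 3613 − 1842 = 1771 laminae.
Multiplying by 5 years per lamina: 1771 × 5 = 8855 years.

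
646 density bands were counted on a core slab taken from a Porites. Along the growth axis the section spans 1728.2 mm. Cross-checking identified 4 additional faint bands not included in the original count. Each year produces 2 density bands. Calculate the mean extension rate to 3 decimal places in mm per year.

True density band count = 646 + 4 = 650.
With 2 density bands per year, 650 / 2 = 325 years.
Mean rate = 1728.2 mm / 325 years ≈ 5.318 mm per year.

5.318 mm per year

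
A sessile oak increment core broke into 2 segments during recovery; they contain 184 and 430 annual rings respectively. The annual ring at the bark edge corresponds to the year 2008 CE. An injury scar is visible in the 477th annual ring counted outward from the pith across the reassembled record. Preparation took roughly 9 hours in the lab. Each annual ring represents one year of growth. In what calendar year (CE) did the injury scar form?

Total annual rings = 184 + 430 = 614.
Between annual ring 477 and the bark edge there are 614 − 477 = 137 annual rings.
2008 − 137 = 1871 CE.

1871 CE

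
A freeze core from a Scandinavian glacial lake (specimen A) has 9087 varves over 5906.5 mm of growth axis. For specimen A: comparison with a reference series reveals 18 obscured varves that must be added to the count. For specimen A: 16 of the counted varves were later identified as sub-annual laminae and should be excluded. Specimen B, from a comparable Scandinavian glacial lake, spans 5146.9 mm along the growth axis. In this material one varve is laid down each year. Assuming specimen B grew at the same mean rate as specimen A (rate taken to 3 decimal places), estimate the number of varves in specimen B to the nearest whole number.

Specimen A: correcting the raw count gives 9087 − 16 + 18 = 9089 true varves.
A: Mean rate = 5906.5 mm / 9089 years ≈ 0.650 mm per year.
For B, 5146.9 / 0.650 = 7918.31 years ≈ 7918 varves.

7918 varves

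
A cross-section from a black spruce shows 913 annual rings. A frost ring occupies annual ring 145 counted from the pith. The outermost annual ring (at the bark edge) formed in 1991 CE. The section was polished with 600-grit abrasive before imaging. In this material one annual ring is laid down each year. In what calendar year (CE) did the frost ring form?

1223 CE

The frost ring sits at annual ring 145 from the pith, so 913 − 145 = 768 annual rings formed after it.
The annual ring at the bark edge is 1991 CE, so the frost ring dates to 1991 − 768 = 1223 CE.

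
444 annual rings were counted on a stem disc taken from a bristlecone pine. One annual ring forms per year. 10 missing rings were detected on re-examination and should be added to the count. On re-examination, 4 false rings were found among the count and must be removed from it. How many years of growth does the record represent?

After corrections the count is 444 − 4 + 10 = 450 annual rings.
One annual ring per year makes the duration 450 years.

450 years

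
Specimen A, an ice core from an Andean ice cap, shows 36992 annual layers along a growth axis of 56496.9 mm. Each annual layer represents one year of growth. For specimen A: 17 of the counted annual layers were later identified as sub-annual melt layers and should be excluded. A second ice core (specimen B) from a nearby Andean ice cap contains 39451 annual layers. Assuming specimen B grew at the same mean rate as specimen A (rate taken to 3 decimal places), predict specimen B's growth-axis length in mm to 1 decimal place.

Specimen A: adjusted count: 36992 − 17 = 36975 annual layers.
A: 56496.9 mm over 36975 years gives 56496.9 / 36975 ≈ 1.528 mm per year.
B's length ≈ 1.528 × 39451 = 60281.1 mm.

60281.1 mm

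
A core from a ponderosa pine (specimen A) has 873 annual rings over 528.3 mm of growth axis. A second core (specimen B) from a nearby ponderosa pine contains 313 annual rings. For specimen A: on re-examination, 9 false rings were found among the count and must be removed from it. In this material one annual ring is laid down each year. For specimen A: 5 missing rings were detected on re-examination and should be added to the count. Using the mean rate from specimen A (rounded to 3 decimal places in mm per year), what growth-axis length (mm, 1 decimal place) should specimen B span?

Specimen A: adjusted count: 873 − 9 + 5 = 869 annual rings.
A: 528.3 mm over 869 years gives 528.3 / 869 ≈ 0.608 mm/yr.
B's length ≈ 0.608 × 313 = 190.3 mm.

190.3 mm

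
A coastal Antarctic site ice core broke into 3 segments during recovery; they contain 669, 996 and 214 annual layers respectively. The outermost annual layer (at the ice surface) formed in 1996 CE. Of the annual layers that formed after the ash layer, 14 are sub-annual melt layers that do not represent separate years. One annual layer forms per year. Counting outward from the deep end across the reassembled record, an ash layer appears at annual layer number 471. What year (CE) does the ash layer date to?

602 CE

Total annual layers = 669 + 996 + 214 = 1879.
Between annual layer 471 and the ice surface there are 1879 − 471 = 1408 annual layers.
Removing the 14 false annual layers leaves 1408 − 14 = 1394 true annual layers beyond the ash layer.
The annual layer at the ice surface is 1996 CE, so the ash layer dates to 1996 − 1394 = 602 CE.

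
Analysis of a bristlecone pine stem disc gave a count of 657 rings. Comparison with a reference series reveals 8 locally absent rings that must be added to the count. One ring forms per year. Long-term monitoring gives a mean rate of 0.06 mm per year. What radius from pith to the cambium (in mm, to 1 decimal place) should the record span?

39.9 mm

After corrections the count is 657 + 8 = 665 rings.
665 years at 0.06 mm/year gives 0.06 × 665 = 39.9 mm.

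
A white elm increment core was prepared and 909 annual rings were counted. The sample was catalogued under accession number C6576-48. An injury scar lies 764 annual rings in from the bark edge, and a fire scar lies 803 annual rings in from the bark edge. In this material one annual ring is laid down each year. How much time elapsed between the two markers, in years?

Separation: 803 − 764 = 39 annual rings.
At one annual ring per year, 39 years elapsed between them.

39 yr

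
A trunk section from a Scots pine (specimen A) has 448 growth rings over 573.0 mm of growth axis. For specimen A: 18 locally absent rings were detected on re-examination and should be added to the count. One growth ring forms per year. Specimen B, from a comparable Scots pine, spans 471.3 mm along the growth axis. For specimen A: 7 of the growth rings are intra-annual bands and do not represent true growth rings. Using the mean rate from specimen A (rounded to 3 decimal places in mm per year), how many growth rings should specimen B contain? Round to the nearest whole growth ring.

Specimen A: after corrections the count is 448 − 7 + 18 = 459 growth rings.
A: 573.0 mm over 459 years gives 573.0 / 459 ≈ 1.248 mm per year.
B spans 471.3 / 1.248 = 377.64 years ≈ 378 growth rings.

378 growth rings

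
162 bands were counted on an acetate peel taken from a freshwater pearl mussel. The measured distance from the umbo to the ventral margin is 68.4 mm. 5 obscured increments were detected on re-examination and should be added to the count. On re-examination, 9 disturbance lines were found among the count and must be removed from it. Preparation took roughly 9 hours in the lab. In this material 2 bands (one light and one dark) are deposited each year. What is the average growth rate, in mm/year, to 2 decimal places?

After corrections the count is 162 − 9 + 5 = 158 bands.
Dividing by 2 bands per year: 158 / 2 = 79 years.
Extension rate ≈ 68.4 / 79 = 0.87 mm/year.

0.87 mm/year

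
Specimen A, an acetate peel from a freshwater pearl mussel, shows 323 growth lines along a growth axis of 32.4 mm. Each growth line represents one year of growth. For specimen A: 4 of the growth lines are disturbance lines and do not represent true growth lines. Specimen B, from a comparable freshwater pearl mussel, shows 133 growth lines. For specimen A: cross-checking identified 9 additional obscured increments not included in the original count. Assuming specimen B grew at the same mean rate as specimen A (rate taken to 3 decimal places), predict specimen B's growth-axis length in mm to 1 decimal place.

Specimen A: true growth line count = 323 − 4 + 9 = 328.
A: Mean rate = 32.4 mm / 328 years ≈ 0.099 mm/yr.
Length of B = 0.099 × 133 = 13.2 mm.

13.2 mm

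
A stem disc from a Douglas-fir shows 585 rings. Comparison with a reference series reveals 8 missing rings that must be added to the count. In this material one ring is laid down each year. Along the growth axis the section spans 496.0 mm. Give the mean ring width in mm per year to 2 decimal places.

Adjusted count: 585 + 8 = 593 rings.
496.0 mm over 593 years gives 496.0 / 593 ≈ 0.84 mm per year.

0.84 mm per year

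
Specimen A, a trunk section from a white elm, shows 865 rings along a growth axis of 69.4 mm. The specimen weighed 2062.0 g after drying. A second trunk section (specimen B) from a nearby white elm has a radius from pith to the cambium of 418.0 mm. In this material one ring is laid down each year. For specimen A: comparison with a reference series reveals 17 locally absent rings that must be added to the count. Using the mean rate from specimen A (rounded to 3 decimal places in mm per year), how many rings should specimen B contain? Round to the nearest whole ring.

Specimen A: correcting the raw count gives 865 + 17 = 882 true rings.
A: Extension rate ≈ 69.4 / 882 = 0.079 mm/year.
Specimen B: 418.0 mm / 0.079 mm per year = 5291.14 years ≈ 5291 rings.

5291 rings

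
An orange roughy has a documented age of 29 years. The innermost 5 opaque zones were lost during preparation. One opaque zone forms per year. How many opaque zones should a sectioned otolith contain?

24 opaque zones

At one opaque zone per year, 29 years correspond to 29 opaque zones.
29 − 5 missed = 24 opaque zones expected in the prepared section.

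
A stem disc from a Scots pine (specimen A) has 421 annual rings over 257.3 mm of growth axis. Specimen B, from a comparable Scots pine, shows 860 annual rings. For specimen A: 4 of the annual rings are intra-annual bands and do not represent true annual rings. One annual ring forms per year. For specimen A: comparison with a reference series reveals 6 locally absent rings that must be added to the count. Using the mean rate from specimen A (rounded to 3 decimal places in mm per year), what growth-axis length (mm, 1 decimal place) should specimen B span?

522.9 mm

Specimen A: after corrections the count is 421 − 4 + 6 = 423 annual rings.
A: 257.3 mm over 423 years gives 257.3 / 423 ≈ 0.608 mm/yr.
Length of B = 0.608 × 860 = 522.9 mm.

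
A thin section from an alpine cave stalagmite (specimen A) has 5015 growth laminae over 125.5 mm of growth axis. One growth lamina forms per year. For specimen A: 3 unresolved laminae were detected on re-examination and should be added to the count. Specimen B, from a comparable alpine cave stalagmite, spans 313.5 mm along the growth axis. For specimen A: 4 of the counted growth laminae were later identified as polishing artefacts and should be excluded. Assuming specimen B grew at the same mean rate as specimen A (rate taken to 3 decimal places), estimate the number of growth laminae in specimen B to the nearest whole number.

Specimen A: correcting the raw count gives 5015 − 4 + 3 = 5014 true growth laminae.
A: 125.5 mm over 5014 years gives 125.5 / 5014 ≈ 0.025 mm/year.
For B, 313.5 / 0.025 = 12540.00 years ≈ 12540 growth laminae.

12540 growth laminae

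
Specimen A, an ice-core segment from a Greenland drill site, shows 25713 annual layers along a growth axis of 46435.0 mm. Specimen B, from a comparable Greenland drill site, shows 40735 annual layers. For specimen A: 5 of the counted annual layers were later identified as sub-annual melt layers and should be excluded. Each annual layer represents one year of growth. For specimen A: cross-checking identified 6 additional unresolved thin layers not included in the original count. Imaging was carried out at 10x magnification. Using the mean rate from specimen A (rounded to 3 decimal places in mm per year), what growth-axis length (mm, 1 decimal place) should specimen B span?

73567.4 mm

Specimen A: after corrections the count is 25713 − 5 + 6 = 25714 annual layers.
A: Extension rate ≈ 46435.0 / 25714 = 1.806 mm/yr.
Length of B = 1.806 × 40735 = 73567.4 mm.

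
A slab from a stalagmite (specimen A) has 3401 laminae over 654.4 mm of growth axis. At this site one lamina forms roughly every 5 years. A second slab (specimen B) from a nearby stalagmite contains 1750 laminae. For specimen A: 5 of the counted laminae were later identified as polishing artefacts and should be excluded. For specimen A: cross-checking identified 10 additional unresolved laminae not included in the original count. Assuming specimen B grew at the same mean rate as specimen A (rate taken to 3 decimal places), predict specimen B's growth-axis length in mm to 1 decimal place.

332.5 mm

Specimen A: adjusted count: 3401 − 5 + 10 = 3406 laminae.
Specimen A: 3406 laminae at 5 years each span 3406 × 5 = 17030 years.
A: Mean rate = 654.4 mm / 17030 years ≈ 0.038 mm/yr.
Specimen B: multiplying by 5 years per lamina: 1750 × 5 = 8750 years. Length of B = 0.038 × 8750 = 332.5 mm.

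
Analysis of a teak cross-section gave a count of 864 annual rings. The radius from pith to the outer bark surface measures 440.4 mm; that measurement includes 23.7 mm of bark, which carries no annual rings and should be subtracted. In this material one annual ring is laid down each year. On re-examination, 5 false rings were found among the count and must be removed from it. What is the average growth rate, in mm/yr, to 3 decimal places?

Adjusted count: 864 − 5 = 859 annual rings.
The growth record spans 440.4 − 23.7 = 416.7 mm.
Mean rate = 416.7 mm / 859 years ≈ 0.485 mm/yr.

0.485 mm/yr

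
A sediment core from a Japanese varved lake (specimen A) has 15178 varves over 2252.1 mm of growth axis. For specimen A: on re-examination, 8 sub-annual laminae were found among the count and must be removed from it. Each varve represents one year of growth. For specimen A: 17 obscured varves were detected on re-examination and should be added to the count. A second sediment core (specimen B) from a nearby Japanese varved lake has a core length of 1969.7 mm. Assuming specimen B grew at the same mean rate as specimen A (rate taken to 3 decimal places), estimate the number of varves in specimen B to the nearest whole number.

Specimen A: after corrections the count is 15178 − 8 + 17 = 15187 varves.
A: Extension rate ≈ 2252.1 / 15187 = 0.148 mm per year.
Specimen B: 1969.7 mm / 0.148 mm per year = 13308.78 years ≈ 13309 varves.

13309 varves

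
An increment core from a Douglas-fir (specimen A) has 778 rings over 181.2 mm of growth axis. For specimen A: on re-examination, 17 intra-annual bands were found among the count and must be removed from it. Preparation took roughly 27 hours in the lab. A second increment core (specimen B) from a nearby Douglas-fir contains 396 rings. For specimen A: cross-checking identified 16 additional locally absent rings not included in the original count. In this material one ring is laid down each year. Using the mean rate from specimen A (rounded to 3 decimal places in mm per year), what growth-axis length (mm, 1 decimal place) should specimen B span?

92.3 mm

Specimen A: true ring count = 778 − 17 + 16 = 777.
A: Extension rate ≈ 181.2 / 777 = 0.233 mm per year.
For B, 0.233 mm/year × 396 years = 92.3 mm.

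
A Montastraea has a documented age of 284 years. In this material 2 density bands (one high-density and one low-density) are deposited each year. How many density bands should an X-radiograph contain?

284 years at 2 density bands per year gives 284 × 2 = 568 density bands.
So 568 density bands should be present.

568 density bands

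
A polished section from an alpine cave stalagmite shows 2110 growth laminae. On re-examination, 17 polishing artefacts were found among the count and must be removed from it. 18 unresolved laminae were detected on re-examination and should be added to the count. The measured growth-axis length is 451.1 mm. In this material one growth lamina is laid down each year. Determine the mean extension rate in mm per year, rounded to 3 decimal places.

After corrections the count is 2110 − 17 + 18 = 2111 growth laminae.
451.1 mm over 2111 years gives 451.1 / 2111 ≈ 0.214 mm per year.

0.214 mm per year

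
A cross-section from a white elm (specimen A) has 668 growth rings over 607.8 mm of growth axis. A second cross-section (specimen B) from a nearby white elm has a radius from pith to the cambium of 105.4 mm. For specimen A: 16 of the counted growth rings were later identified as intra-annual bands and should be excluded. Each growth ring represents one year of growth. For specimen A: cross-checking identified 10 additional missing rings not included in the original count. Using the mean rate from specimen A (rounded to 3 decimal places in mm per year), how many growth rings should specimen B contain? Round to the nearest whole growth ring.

115 growth rings

Specimen A: correcting the raw count gives 668 − 16 + 10 = 662 true growth rings.
A: Mean rate = 607.8 mm / 662 years ≈ 0.918 mm/year.
Specimen B: 105.4 mm / 0.918 mm per year = 114.81 years ≈ 115 growth rings.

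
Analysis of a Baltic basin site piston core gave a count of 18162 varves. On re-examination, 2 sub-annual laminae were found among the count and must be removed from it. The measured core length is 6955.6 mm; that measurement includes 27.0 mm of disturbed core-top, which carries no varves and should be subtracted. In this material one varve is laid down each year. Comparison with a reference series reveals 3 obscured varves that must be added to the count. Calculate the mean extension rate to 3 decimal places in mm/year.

True varve count = 18162 − 2 + 3 = 18163.
Removing the 27.0 mm offcut leaves 6955.6 − 27.0 = 6928.6 mm.
Extension rate ≈ 6928.6 / 18163 = 0.381 mm/year.

0.381 mm/year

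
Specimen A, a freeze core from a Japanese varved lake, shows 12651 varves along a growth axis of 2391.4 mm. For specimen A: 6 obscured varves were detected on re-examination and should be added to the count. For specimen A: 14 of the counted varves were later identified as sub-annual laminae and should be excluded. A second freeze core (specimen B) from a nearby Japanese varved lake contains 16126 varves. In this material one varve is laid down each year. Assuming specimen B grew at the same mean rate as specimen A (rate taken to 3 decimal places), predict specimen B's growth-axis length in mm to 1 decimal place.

3047.8 mm

Specimen A: after corrections the count is 12651 − 14 + 6 = 12643 varves.
A: 2391.4 mm over 12643 years gives 2391.4 / 12643 ≈ 0.189 mm per year.
Length of B = 0.189 × 16126 = 3047.8 mm.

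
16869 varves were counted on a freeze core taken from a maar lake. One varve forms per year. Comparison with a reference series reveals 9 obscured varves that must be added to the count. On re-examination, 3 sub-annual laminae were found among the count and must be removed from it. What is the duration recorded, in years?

16875 yr

Adjusted count: 16869 − 3 + 9 = 16875 varves.
One varve per year makes the duration 16875 years.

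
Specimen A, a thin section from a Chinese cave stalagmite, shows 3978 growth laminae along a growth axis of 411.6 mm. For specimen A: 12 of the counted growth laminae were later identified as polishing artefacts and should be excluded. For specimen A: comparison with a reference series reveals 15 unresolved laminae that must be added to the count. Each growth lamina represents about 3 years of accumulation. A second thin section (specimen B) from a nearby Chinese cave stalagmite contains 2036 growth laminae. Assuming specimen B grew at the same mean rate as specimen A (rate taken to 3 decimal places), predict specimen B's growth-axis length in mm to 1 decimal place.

207.7 mm

Specimen A: true growth lamina count = 3978 − 12 + 15 = 3981.
Specimen A: at 3 years per growth lamina, 3981 × 3 = 11943 years.
A: 411.6 mm over 11943 years gives 411.6 / 11943 ≈ 0.034 mm per year.
Specimen B: 2036 growth laminae at 3 years each span 2036 × 3 = 6108 years. For B, 0.034 mm/year × 6108 years = 207.7 mm.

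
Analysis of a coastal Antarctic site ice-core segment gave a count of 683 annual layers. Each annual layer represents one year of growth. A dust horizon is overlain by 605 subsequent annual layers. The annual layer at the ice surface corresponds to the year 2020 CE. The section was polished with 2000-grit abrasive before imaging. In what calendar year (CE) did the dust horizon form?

1415 CE

605 annual layers post-date the dust horizon.
Counting back 605 years from 2020 CE places the dust horizon in 2020 − 605 = 1415 CE.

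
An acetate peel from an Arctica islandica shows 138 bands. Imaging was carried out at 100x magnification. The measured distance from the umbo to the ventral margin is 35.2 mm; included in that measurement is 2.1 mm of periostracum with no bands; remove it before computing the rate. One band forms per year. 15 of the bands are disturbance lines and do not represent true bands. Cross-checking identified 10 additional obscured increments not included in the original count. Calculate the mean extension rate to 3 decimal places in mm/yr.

True band count = 138 − 15 + 10 = 133.
Net length = 35.2 − 2.1 = 33.1 mm.
33.1 mm over 133 years gives 33.1 / 133 ≈ 0.249 mm/yr.

0.249 mm/yr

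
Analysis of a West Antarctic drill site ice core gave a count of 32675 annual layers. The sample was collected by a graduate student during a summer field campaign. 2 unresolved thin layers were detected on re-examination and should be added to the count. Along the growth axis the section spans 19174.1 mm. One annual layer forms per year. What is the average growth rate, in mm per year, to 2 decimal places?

True annual layer count = 32675 + 2 = 32677.
Extension rate ≈ 19174.1 / 32677 = 0.59 mm per year.

0.59 mm per year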